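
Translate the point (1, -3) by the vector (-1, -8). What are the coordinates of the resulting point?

Translation by (-1, -8) (homogeneous matrix [[1, 0, -1], [0, 1, -8], [0, 0, 1]]):
x' = 1 + -1 = 0
y' = -3 + -8 = -11
Result: (0, -11)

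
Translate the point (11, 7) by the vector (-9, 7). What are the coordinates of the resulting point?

Translation by (-9, 7) (homogeneous matrix [[1, 0, -9], [0, 1, 7], [0, 0, 1]]):
x' = 11 + -9 = 2
y' = 7 + 7 = 14
Result: (2, 14)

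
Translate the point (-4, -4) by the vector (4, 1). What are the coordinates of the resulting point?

Translation by (4, 1) (homogeneous matrix [[1, 0, 4], [0, 1, 1], [0, 0, 1]]):
x' = -4 + 4 = 0
y' = -4 + 1 = -3
Result: (0, -3)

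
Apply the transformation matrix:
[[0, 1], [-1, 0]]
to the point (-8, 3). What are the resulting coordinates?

Matrix multiplication:
[[0, 1], [-1, 0]] × [-8, 3]ᵀ
= [(0)(-8) + (1)(3), (-1)(-8) + (0)(3)]ᵀ
= [3, 8]ᵀ
Result: (3, 8)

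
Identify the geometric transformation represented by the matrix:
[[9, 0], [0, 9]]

This matrix represents: uniform scaling by factor 9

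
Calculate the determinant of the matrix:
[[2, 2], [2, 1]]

For a 2×2 matrix [[a, b], [c, d]], det = ad - bc
det = (2)(1) - (2)(2) = 2 - 4 = -2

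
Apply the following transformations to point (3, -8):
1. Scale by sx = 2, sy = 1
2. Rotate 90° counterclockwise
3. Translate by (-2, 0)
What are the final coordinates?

Step 1: Scale → (6, -8)
Step 2: Rotate 90° → (8, 6)
Step 3: Translate → (6, 6)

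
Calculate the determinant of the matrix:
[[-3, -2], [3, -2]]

For a 2×2 matrix [[a, b], [c, d]], det = ad - bc
det = (-3)(-2) - (-2)(3) = 6 - -6 = 12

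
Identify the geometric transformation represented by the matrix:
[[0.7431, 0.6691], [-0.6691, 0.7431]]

This matrix represents: rotation by 318° counterclockwise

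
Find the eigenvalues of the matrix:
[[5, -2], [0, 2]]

Characteristic equation: det(A - λI) = 0
λ² - (trace)λ + (det) = 0
trace = 5 + 2 = 7, det = (5)(2) - (-2)(0) = 10
λ² - (7)λ + (10) = 0
λ = (7 ± √((7)² - 4·(10))) / 2 = (7 ± √9) / 2
Solving: λ = 2, 5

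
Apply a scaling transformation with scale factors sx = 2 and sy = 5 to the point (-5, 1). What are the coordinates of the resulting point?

Scaling matrix:
[[2, 0], [0, 5]]
Result: (-5 × 2, 1 × 5) = (-10, 5)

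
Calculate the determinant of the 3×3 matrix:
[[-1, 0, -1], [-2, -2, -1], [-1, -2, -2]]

Expansion along first row:
det = -1·det([[-2,-1],[-2,-2]]) - 0·det([[-2,-1],[-1,-2]]) + -1·det([[-2,-2],[-1,-2]])
    = -1·(-2·-2 - -1·-2) - 0·(-2·-2 - -1·-1) + -1·(-2·-2 - -2·-1)
    = -1·2 - 0·3 + -1·2
    = -2 + 0 + -2 = -4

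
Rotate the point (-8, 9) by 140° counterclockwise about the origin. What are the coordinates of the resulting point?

Rotation matrix for 140°: [[cos 140°, -sin 140°], [sin 140°, cos 140°]] ≈ [[-0.766044, -0.642788], [0.642788, -0.766044]]
[[-0.766044, -0.642788], [0.642788, -0.766044]] × [-8, 9]ᵀ ≈ [0.3433, -12.0367]ᵀ
Result: (0.3433, -12.0367)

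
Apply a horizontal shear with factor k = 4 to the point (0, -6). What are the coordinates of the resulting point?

Shear matrix for horizontal shear with factor k = 4:
[[1, 4], [0, 1]]
Result: (0, -6) → (-24, -6)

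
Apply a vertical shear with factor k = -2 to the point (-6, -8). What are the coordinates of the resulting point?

Shear matrix for vertical shear with factor k = -2:
[[1, 0], [-2, 1]]
Result: (-6, -8) → (-6, 4)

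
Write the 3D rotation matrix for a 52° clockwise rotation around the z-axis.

Rotation matrix for clockwise 52° around z-axis:
A clockwise rotation by 52° is a counterclockwise rotation by -52°.
cos(-52°) = 0.6157, sin(-52°) = -0.7880
Result: [[0.6157, 0.7880, 0], [-0.7880, 0.6157, 0], [0, 0, 1]]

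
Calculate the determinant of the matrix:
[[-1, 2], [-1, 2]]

For a 2×2 matrix [[a, b], [c, d]], det = ad - bc
det = (-1)(2) - (2)(-1) = -2 - -2 = 0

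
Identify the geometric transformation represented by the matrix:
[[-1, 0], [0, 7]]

This matrix represents: non-uniform scaling by sx = -1, sy = 7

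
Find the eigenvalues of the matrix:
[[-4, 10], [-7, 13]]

Characteristic equation: det(A - λI) = 0
λ² - (trace)λ + (det) = 0
trace = -4 + 13 = 9, det = (-4)(13) - (10)(-7) = 18
λ² - (9)λ + (18) = 0
λ = (9 ± √((9)² - 4·(18))) / 2 = (9 ± √9) / 2
Solving: λ = 3, 6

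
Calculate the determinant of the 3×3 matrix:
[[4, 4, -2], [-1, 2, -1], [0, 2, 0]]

Expansion along first row:
det = 4·det([[2,-1],[2,0]]) - 4·det([[-1,-1],[0,0]]) + -2·det([[-1,2],[0,2]])
    = 4·(2·0 - -1·2) - 4·(-1·0 - -1·0) + -2·(-1·2 - 2·0)
    = 4·2 - 4·0 + -2·-2
    = 8 + 0 + 4 = 12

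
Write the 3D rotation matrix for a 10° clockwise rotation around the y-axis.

Rotation matrix for clockwise 10° around y-axis:
A clockwise rotation by 10° is a counterclockwise rotation by -10°.
cos(-10°) = 0.9848, sin(-10°) = -0.1736
Result: [[0.9848, 0, -0.1736], [0, 1, 0], [0.1736, 0, 0.9848]]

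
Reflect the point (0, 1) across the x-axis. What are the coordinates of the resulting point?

Reflection across x-axis: (0, 1) → (0, -1)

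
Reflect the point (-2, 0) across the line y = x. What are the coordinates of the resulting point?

Reflection across line y = x: (-2, 0) → (0, -2)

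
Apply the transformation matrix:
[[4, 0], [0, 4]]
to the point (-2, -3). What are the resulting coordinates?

Matrix multiplication:
[[4, 0], [0, 4]] × [-2, -3]ᵀ
= [(4)(-2) + (0)(-3), (0)(-2) + (4)(-3)]ᵀ
= [-8, -12]ᵀ
Result: (-8, -12)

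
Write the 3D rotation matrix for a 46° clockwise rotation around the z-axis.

Rotation matrix for clockwise 46° around z-axis:
A clockwise rotation by 46° is a counterclockwise rotation by -46°.
cos(-46°) = 0.6947, sin(-46°) = -0.7193
Result: [[0.6947, 0.7193, 0], [-0.7193, 0.6947, 0], [0, 0, 1]]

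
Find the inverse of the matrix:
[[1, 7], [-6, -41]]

For [[a,b],[c,d]], inverse = (1/det)·[[d,-b],[-c,a]]
det = (1)(-41) - (7)(-6) = -41 - -42 = 1
Inverse = [[-41, -7], [6, 1]]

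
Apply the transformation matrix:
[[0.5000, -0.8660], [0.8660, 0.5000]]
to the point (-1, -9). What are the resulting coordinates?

Matrix multiplication:
[[0.5000, -0.8660], [0.8660, 0.5000]] × [-1, -9]ᵀ
= [(0.5000)(-1) + (-0.8660)(-9), (0.8660)(-1) + (0.5000)(-9)]ᵀ
= [7.2940, -5.3660]ᵀ
Result: (7.2940, -5.3660)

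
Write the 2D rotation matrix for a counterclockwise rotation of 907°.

Rotation matrix formula: [[cos θ, -sin θ], [sin θ, cos θ]]
For θ = 907°:
cos(907°) = -0.9925
sin(907°) = -0.1219
Result: [[-0.9925, 0.1219], [-0.1219, -0.9925]]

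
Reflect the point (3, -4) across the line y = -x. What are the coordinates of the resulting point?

Reflection across line y = -x: (3, -4) → (4, -3)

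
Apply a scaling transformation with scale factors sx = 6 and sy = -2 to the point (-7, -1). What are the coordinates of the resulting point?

Scaling matrix:
[[6, 0], [0, -2]]
Result: (-7 × 6, -1 × -2) = (-42, 2)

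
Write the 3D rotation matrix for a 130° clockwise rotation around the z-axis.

Rotation matrix for clockwise 130° around z-axis:
A clockwise rotation by 130° is a counterclockwise rotation by -130°.
cos(-130°) = -0.6428, sin(-130°) = -0.7660
Result: [[-0.6428, 0.7660, 0], [-0.7660, -0.6428, 0], [0, 0, 1]]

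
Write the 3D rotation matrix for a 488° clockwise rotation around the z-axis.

Rotation matrix for clockwise 488° around z-axis:
A clockwise rotation by 488° is a counterclockwise rotation by -488°.
cos(-488°) = -0.6157, sin(-488°) = -0.7880
Result: [[-0.6157, 0.7880, 0], [-0.7880, -0.6157, 0], [0, 0, 1]]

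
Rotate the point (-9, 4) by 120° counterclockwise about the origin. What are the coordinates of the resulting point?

Rotation matrix for 120°: [[cos 120°, -sin 120°], [sin 120°, cos 120°]] ≈ [[-0.500000, -0.866025], [0.866025, -0.500000]]
[[-0.500000, -0.866025], [0.866025, -0.500000]] × [-9, 4]ᵀ ≈ [1.0359, -9.7942]ᵀ
Result: (1.0359, -9.7942)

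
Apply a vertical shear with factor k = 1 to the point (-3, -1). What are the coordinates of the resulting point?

Shear matrix for vertical shear with factor k = 1:
[[1, 0], [1, 1]]
Result: (-3, -1) → (-3, -4)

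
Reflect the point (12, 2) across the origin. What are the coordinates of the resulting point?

Reflection across origin: (12, 2) → (-12, -2)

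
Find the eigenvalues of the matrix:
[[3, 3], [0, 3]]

Characteristic equation: det(A - λI) = 0
λ² - (trace)λ + (det) = 0
trace = 3 + 3 = 6, det = (3)(3) - (3)(0) = 9
λ² - (6)λ + (9) = 0
λ = (6 ± √((6)² - 4·(9))) / 2 = (6 ± √0) / 2
Solving: λ = 3, 3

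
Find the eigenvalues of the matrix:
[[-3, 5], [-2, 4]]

Characteristic equation: det(A - λI) = 0
λ² - (trace)λ + (det) = 0
trace = -3 + 4 = 1, det = (-3)(4) - (5)(-2) = -2
λ² - (1)λ + (-2) = 0
λ = (1 ± √((1)² - 4·(-2))) / 2 = (1 ± √9) / 2
Solving: λ = -1, 2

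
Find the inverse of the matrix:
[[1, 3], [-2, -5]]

For [[a,b],[c,d]], inverse = (1/det)·[[d,-b],[-c,a]]
det = (1)(-5) - (3)(-2) = -5 - -6 = 1
Inverse = [[-5, -3], [2, 1]]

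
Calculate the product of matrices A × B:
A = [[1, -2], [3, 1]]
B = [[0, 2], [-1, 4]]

Matrix multiplication:
C[0][0] = 1×0 + -2×-1 = 2
C[0][1] = 1×2 + -2×4 = -6
C[1][0] = 3×0 + 1×-1 = -1
C[1][1] = 3×2 + 1×4 = 10
Result: [[2, -6], [-1, 10]]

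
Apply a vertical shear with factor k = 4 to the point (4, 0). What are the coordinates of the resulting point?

Shear matrix for vertical shear with factor k = 4:
[[1, 0], [4, 1]]
Result: (4, 0) → (4, 16)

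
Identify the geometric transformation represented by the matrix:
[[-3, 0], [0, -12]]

This matrix represents: non-uniform scaling by sx = -3, sy = -12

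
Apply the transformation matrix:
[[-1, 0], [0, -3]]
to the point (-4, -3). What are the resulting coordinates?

Matrix multiplication:
[[-1, 0], [0, -3]] × [-4, -3]ᵀ
= [(-1)(-4) + (0)(-3), (0)(-4) + (-3)(-3)]ᵀ
= [4, 9]ᵀ
Result: (4, 9)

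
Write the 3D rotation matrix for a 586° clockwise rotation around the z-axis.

Rotation matrix for clockwise 586° around z-axis:
A clockwise rotation by 586° is a counterclockwise rotation by -586°.
cos(-586°) = -0.6947, sin(-586°) = 0.7193
Result: [[-0.6947, -0.7193, 0], [0.7193, -0.6947, 0], [0, 0, 1]]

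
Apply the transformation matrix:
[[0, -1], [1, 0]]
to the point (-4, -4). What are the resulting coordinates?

Matrix multiplication:
[[0, -1], [1, 0]] × [-4, -4]ᵀ
= [(0)(-4) + (-1)(-4), (1)(-4) + (0)(-4)]ᵀ
= [4, -4]ᵀ
Result: (4, -4)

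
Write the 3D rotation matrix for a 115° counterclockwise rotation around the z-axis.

Rotation matrix for counterclockwise 115° around z-axis:
cos(115°) = -0.4226, sin(115°) = 0.9063
Result: [[-0.4226, -0.9063, 0], [0.9063, -0.4226, 0], [0, 0, 1]]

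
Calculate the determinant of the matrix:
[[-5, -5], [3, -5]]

For a 2×2 matrix [[a, b], [c, d]], det = ad - bc
det = (-5)(-5) - (-5)(3) = 25 - -15 = 40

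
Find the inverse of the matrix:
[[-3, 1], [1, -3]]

For [[a,b],[c,d]], inverse = (1/det)·[[d,-b],[-c,a]]
det = (-3)(-3) - (1)(1) = 9 - 1 = 8
Inverse = (1/8)·[[-3, -1], [-1, -3]]
= [[-3/8, -1/8], [-1/8, -3/8]]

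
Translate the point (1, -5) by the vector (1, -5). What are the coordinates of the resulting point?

Translation by (1, -5) (homogeneous matrix [[1, 0, 1], [0, 1, -5], [0, 0, 1]]):
x' = 1 + 1 = 2
y' = -5 + -5 = -10
Result: (2, -10)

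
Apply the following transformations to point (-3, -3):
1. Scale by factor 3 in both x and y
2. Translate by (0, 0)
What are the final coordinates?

Step 1: Scale (-3, -3) by 3 → (-9, -9)
Step 2: Translate by (0, 0) → (-9, -9)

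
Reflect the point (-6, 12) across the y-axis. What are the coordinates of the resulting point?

Reflection across y-axis: (-6, 12) → (6, 12)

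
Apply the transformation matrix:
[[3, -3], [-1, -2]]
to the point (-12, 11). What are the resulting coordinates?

Matrix multiplication:
[[3, -3], [-1, -2]] × [-12, 11]ᵀ
= [(3)(-12) + (-3)(11), (-1)(-12) + (-2)(11)]ᵀ
= [-69, -10]ᵀ
Result: (-69, -10)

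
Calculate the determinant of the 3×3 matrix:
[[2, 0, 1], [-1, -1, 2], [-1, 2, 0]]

Expansion along first row:
det = 2·det([[-1,2],[2,0]]) - 0·det([[-1,2],[-1,0]]) + 1·det([[-1,-1],[-1,2]])
    = 2·(-1·0 - 2·2) - 0·(-1·0 - 2·-1) + 1·(-1·2 - -1·-1)
    = 2·-4 - 0·2 + 1·-3
    = -8 + 0 + -3 = -11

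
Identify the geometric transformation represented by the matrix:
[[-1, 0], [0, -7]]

This matrix represents: non-uniform scaling by sx = -1, sy = -7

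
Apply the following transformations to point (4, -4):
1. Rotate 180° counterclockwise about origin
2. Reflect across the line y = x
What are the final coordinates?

Step 1: Rotate 180° → (-4, 4)
Step 2: Reflect across line y = x → (4, -4)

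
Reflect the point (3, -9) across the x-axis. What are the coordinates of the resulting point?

Reflection across x-axis: (3, -9) → (3, 9)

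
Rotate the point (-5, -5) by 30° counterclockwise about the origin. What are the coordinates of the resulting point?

Rotation matrix for 30°: [[cos 30°, -sin 30°], [sin 30°, cos 30°]] ≈ [[0.866025, -0.500000], [0.500000, 0.866025]]
[[0.866025, -0.500000], [0.500000, 0.866025]] × [-5, -5]ᵀ ≈ [-1.8301, -6.8301]ᵀ
Result: (-1.8301, -6.8301)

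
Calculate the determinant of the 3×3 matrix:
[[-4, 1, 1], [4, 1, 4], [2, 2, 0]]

Expansion along first row:
det = -4·det([[1,4],[2,0]]) - 1·det([[4,4],[2,0]]) + 1·det([[4,1],[2,2]])
    = -4·(1·0 - 4·2) - 1·(4·0 - 4·2) + 1·(4·2 - 1·2)
    = -4·-8 - 1·-8 + 1·6
    = 32 + 8 + 6 = 46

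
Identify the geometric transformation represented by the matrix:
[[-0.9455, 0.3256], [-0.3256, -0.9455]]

This matrix represents: rotation by 199° counterclockwise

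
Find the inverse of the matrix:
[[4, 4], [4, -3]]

For [[a,b],[c,d]], inverse = (1/det)·[[d,-b],[-c,a]]
det = (4)(-3) - (4)(4) = -12 - 16 = -28
Inverse = (1/-28)·[[-3, -4], [-4, 4]]
= [[3/28, 1/7], [1/7, -1/7]]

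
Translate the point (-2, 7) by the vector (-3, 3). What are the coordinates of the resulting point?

Translation by (-3, 3) (homogeneous matrix [[1, 0, -3], [0, 1, 3], [0, 0, 1]]):
x' = -2 + -3 = -5
y' = 7 + 3 = 10
Result: (-5, 10)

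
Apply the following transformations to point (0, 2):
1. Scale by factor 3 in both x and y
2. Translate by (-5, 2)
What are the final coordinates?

Step 1: Scale (0, 2) by 3 → (0, 6)
Step 2: Translate by (-5, 2) → (-5, 8)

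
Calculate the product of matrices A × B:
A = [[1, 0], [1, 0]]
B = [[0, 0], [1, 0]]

Matrix multiplication:
C[0][0] = 1×0 + 0×1 = 0
C[0][1] = 1×0 + 0×0 = 0
C[1][0] = 1×0 + 0×1 = 0
C[1][1] = 1×0 + 0×0 = 0
Result: [[0, 0], [0, 0]]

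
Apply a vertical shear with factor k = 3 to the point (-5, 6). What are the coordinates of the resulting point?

Shear matrix for vertical shear with factor k = 3:
[[1, 0], [3, 1]]
Result: (-5, 6) → (-5, -9)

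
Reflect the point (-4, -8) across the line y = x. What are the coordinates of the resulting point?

Reflection across line y = x: (-4, -8) → (-8, -4)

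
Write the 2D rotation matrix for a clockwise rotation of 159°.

Rotation matrix formula: [[cos θ, -sin θ], [sin θ, cos θ]]
A clockwise rotation by 159° is equivalent to a counterclockwise rotation by -159°.
For θ = -159°:
cos(-159°) = -0.9336
sin(-159°) = -0.3584
Result: [[-0.9336, 0.3584], [-0.3584, -0.9336]]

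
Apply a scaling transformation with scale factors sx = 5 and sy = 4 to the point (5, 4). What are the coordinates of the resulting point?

Scaling matrix:
[[5, 0], [0, 4]]
Result: (5 × 5, 4 × 4) = (25, 16)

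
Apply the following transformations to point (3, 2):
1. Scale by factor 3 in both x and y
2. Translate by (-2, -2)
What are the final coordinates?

Step 1: Scale (3, 2) by 3 → (9, 6)
Step 2: Translate by (-2, -2) → (7, 4)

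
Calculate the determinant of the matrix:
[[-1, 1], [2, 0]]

For a 2×2 matrix [[a, b], [c, d]], det = ad - bc
det = (-1)(0) - (1)(2) = 0 - 2 = -2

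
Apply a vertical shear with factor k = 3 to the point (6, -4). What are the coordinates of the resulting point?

Shear matrix for vertical shear with factor k = 3:
[[1, 0], [3, 1]]
Result: (6, -4) → (6, 14)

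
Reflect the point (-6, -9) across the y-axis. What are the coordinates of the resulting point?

Reflection across y-axis: (-6, -9) → (6, -9)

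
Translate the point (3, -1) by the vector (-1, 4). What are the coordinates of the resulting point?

Translation by (-1, 4) (homogeneous matrix [[1, 0, -1], [0, 1, 4], [0, 0, 1]]):
x' = 3 + -1 = 2
y' = -1 + 4 = 3
Result: (2, 3)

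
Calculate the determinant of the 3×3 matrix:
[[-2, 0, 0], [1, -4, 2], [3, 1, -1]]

Expansion along first row:
det = -2·det([[-4,2],[1,-1]]) - 0·det([[1,2],[3,-1]]) + 0·det([[1,-4],[3,1]])
    = -2·(-4·-1 - 2·1) - 0·(1·-1 - 2·3) + 0·(1·1 - -4·3)
    = -2·2 - 0·-7 + 0·13
    = -4 + 0 + 0 = -4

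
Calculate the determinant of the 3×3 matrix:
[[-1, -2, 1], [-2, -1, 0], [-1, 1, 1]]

Expansion along first row:
det = -1·det([[-1,0],[1,1]]) - -2·det([[-2,0],[-1,1]]) + 1·det([[-2,-1],[-1,1]])
    = -1·(-1·1 - 0·1) - -2·(-2·1 - 0·-1) + 1·(-2·1 - -1·-1)
    = -1·-1 - -2·-2 + 1·-3
    = 1 + -4 + -3 = -6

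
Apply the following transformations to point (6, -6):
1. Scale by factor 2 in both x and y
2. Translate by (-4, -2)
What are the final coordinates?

Step 1: Scale (6, -6) by 2 → (12, -12)
Step 2: Translate by (-4, -2) → (8, -14)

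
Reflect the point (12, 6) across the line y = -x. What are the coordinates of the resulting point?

Reflection across line y = -x: (12, 6) → (-6, -12)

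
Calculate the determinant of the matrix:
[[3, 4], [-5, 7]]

For a 2×2 matrix [[a, b], [c, d]], det = ad - bc
det = (3)(7) - (4)(-5) = 21 - -20 = 41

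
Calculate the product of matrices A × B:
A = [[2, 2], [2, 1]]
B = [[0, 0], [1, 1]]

Matrix multiplication:
C[0][0] = 2×0 + 2×1 = 2
C[0][1] = 2×0 + 2×1 = 2
C[1][0] = 2×0 + 1×1 = 1
C[1][1] = 2×0 + 1×1 = 1
Result: [[2, 2], [1, 1]]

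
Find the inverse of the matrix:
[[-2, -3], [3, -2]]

For [[a,b],[c,d]], inverse = (1/det)·[[d,-b],[-c,a]]
det = (-2)(-2) - (-3)(3) = 4 - -9 = 13
Inverse = (1/13)·[[-2, 3], [-3, -2]]
= [[-2/13, 3/13], [-3/13, -2/13]]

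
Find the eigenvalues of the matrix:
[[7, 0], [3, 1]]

Characteristic equation: det(A - λI) = 0
λ² - (trace)λ + (det) = 0
trace = 7 + 1 = 8, det = (7)(1) - (0)(3) = 7
λ² - (8)λ + (7) = 0
λ = (8 ± √((8)² - 4·(7))) / 2 = (8 ± √36) / 2
Solving: λ = 1, 7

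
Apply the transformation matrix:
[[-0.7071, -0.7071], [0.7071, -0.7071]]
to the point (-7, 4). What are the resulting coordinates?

Matrix multiplication:
[[-0.7071, -0.7071], [0.7071, -0.7071]] × [-7, 4]ᵀ
= [(-0.7071)(-7) + (-0.7071)(4), (0.7071)(-7) + (-0.7071)(4)]ᵀ
= [2.1213, -7.7781]ᵀ
Result: (2.1213, -7.7781)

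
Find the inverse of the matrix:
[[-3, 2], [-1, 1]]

For [[a,b],[c,d]], inverse = (1/det)·[[d,-b],[-c,a]]
det = (-3)(1) - (2)(-1) = -3 - -2 = -1
Inverse = (1/-1)·[[1, -2], [1, -3]]
= [[-1, 2], [-1, 3]]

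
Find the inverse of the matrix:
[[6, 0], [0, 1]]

For [[a,b],[c,d]], inverse = (1/det)·[[d,-b],[-c,a]]
det = (6)(1) - (0)(0) = 6 - 0 = 6
Inverse = (1/6)·[[1, 0], [0, 6]]
= [[1/6, 0], [0, 1]]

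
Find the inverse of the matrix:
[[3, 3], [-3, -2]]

For [[a,b],[c,d]], inverse = (1/det)·[[d,-b],[-c,a]]
det = (3)(-2) - (3)(-3) = -6 - -9 = 3
Inverse = (1/3)·[[-2, -3], [3, 3]]
= [[-2/3, -1], [1, 1]]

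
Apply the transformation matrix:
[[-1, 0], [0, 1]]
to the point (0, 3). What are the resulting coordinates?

Matrix multiplication:
[[-1, 0], [0, 1]] × [0, 3]ᵀ
= [(-1)(0) + (0)(3), (0)(0) + (1)(3)]ᵀ
= [0, 3]ᵀ
Result: (0, 3)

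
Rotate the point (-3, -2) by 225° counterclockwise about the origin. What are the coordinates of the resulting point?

Rotation matrix for 225°: [[cos 225°, -sin 225°], [sin 225°, cos 225°]] ≈ [[-0.707107, 0.707107], [-0.707107, -0.707107]]
[[-0.707107, 0.707107], [-0.707107, -0.707107]] × [-3, -2]ᵀ ≈ [0.7071, 3.5355]ᵀ
Result: (0.7071, 3.5355)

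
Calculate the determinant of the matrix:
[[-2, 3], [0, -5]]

For a 2×2 matrix [[a, b], [c, d]], det = ad - bc
det = (-2)(-5) - (3)(0) = 10 - 0 = 10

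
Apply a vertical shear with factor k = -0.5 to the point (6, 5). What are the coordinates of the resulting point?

Shear matrix for vertical shear with factor k = -0.5:
[[1, 0], [-0.50, 1]]
Result: (6, 5) → (6, 2)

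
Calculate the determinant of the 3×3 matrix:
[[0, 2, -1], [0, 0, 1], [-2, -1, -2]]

Expansion along first row:
det = 0·det([[0,1],[-1,-2]]) - 2·det([[0,1],[-2,-2]]) + -1·det([[0,0],[-2,-1]])
    = 0·(0·-2 - 1·-1) - 2·(0·-2 - 1·-2) + -1·(0·-1 - 0·-2)
    = 0·1 - 2·2 + -1·0
    = 0 + -4 + 0 = -4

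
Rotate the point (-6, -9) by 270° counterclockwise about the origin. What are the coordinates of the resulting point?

Rotation matrix for 270°: [[cos 270°, -sin 270°], [sin 270°, cos 270°]] = [[0, 1], [-1, 0]]
[[0, 1], [-1, 0]] × [-6, -9]ᵀ = [-9, 6]ᵀ
Result: (-9, 6)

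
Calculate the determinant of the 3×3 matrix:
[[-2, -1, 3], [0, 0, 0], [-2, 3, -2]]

Expansion along first row:
det = -2·det([[0,0],[3,-2]]) - -1·det([[0,0],[-2,-2]]) + 3·det([[0,0],[-2,3]])
    = -2·(0·-2 - 0·3) - -1·(0·-2 - 0·-2) + 3·(0·3 - 0·-2)
    = -2·0 - -1·0 + 3·0
    = 0 + 0 + 0 = 0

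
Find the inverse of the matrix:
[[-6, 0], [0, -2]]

For [[a,b],[c,d]], inverse = (1/det)·[[d,-b],[-c,a]]
det = (-6)(-2) - (0)(0) = 12 - 0 = 12
Inverse = (1/12)·[[-2, 0], [0, -6]]
= [[-1/6, 0], [0, -1/2]]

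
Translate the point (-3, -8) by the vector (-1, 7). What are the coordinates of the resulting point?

Translation by (-1, 7) (homogeneous matrix [[1, 0, -1], [0, 1, 7], [0, 0, 1]]):
x' = -3 + -1 = -4
y' = -8 + 7 = -1
Result: (-4, -1)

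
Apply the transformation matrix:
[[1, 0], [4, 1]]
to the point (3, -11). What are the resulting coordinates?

Matrix multiplication:
[[1, 0], [4, 1]] × [3, -11]ᵀ
= [(1)(3) + (0)(-11), (4)(3) + (1)(-11)]ᵀ
= [3, 1]ᵀ
Result: (3, 1)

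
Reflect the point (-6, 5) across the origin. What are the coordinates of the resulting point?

Reflection across origin: (-6, 5) → (6, -5)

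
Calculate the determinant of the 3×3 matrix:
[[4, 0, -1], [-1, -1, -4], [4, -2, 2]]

Expansion along first row:
det = 4·det([[-1,-4],[-2,2]]) - 0·det([[-1,-4],[4,2]]) + -1·det([[-1,-1],[4,-2]])
    = 4·(-1·2 - -4·-2) - 0·(-1·2 - -4·4) + -1·(-1·-2 - -1·4)
    = 4·-10 - 0·14 + -1·6
    = -40 + 0 + -6 = -46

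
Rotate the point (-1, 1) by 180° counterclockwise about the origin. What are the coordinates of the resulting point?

Rotation matrix for 180°: [[cos 180°, -sin 180°], [sin 180°, cos 180°]] = [[-1, 0], [0, -1]]
[[-1, 0], [0, -1]] × [-1, 1]ᵀ = [1, -1]ᵀ
Result: (1, -1)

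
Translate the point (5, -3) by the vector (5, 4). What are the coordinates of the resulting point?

Translation by (5, 4) (homogeneous matrix [[1, 0, 5], [0, 1, 4], [0, 0, 1]]):
x' = 5 + 5 = 10
y' = -3 + 4 = 1
Result: (10, 1)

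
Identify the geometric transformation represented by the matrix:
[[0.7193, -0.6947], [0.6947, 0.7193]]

This matrix represents: rotation by 44° counterclockwise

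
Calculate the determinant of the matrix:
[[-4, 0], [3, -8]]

For a 2×2 matrix [[a, b], [c, d]], det = ad - bc
det = (-4)(-8) - (0)(3) = 32 - 0 = 32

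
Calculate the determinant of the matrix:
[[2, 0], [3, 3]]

For a 2×2 matrix [[a, b], [c, d]], det = ad - bc
det = (2)(3) - (0)(3) = 6 - 0 = 6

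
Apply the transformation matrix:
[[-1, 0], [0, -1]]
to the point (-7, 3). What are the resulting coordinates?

Matrix multiplication:
[[-1, 0], [0, -1]] × [-7, 3]ᵀ
= [(-1)(-7) + (0)(3), (0)(-7) + (-1)(3)]ᵀ
= [7, -3]ᵀ
Result: (7, -3)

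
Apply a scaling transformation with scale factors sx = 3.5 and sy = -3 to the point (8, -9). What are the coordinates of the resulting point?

Scaling matrix:
[[3.50, 0], [0, -3]]
Result: (8 × 3.5, -9 × -3) = (28, 27)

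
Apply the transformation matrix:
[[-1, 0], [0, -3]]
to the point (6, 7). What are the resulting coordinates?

Matrix multiplication:
[[-1, 0], [0, -3]] × [6, 7]ᵀ
= [(-1)(6) + (0)(7), (0)(6) + (-3)(7)]ᵀ
= [-6, -21]ᵀ
Result: (-6, -21)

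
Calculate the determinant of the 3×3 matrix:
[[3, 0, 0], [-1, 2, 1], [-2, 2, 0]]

Expansion along first row:
det = 3·det([[2,1],[2,0]]) - 0·det([[-1,1],[-2,0]]) + 0·det([[-1,2],[-2,2]])
    = 3·(2·0 - 1·2) - 0·(-1·0 - 1·-2) + 0·(-1·2 - 2·-2)
    = 3·-2 - 0·2 + 0·2
    = -6 + 0 + 0 = -6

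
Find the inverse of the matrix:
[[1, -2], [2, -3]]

For [[a,b],[c,d]], inverse = (1/det)·[[d,-b],[-c,a]]
det = (1)(-3) - (-2)(2) = -3 - -4 = 1
Inverse = [[-3, 2], [-2, 1]]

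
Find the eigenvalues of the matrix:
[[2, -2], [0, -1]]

Characteristic equation: det(A - λI) = 0
λ² - (trace)λ + (det) = 0
trace = 2 + -1 = 1, det = (2)(-1) - (-2)(0) = -2
λ² - (1)λ + (-2) = 0
λ = (1 ± √((1)² - 4·(-2))) / 2 = (1 ± √9) / 2
Solving: λ = -1, 2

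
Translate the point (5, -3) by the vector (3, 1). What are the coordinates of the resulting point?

Translation by (3, 1) (homogeneous matrix [[1, 0, 3], [0, 1, 1], [0, 0, 1]]):
x' = 5 + 3 = 8
y' = -3 + 1 = -2
Result: (8, -2)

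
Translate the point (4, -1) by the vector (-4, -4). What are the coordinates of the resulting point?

Translation by (-4, -4) (homogeneous matrix [[1, 0, -4], [0, 1, -4], [0, 0, 1]]):
x' = 4 + -4 = 0
y' = -1 + -4 = -5
Result: (0, -5)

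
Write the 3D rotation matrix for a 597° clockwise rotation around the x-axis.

Rotation matrix for clockwise 597° around x-axis:
A clockwise rotation by 597° is a counterclockwise rotation by -597°.
cos(-597°) = -0.5446, sin(-597°) = 0.8387
Result: [[1, 0, 0], [0, -0.5446, -0.8387], [0, 0.8387, -0.5446]]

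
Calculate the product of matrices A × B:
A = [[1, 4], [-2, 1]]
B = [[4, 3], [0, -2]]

Matrix multiplication:
C[0][0] = 1×4 + 4×0 = 4
C[0][1] = 1×3 + 4×-2 = -5
C[1][0] = -2×4 + 1×0 = -8
C[1][1] = -2×3 + 1×-2 = -8
Result: [[4, -5], [-8, -8]]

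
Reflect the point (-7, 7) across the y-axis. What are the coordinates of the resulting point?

Reflection across y-axis: (-7, 7) → (7, 7)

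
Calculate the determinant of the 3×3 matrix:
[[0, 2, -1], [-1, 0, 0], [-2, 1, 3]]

Expansion along first row:
det = 0·det([[0,0],[1,3]]) - 2·det([[-1,0],[-2,3]]) + -1·det([[-1,0],[-2,1]])
    = 0·(0·3 - 0·1) - 2·(-1·3 - 0·-2) + -1·(-1·1 - 0·-2)
    = 0·0 - 2·-3 + -1·-1
    = 0 + 6 + 1 = 7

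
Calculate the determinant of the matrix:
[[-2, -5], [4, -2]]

For a 2×2 matrix [[a, b], [c, d]], det = ad - bc
det = (-2)(-2) - (-5)(4) = 4 - -20 = 24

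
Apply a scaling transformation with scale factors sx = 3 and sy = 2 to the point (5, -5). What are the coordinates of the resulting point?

Scaling matrix:
[[3, 0], [0, 2]]
Result: (5 × 3, -5 × 2) = (15, -10)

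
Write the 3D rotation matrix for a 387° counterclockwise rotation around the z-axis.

Rotation matrix for counterclockwise 387° around z-axis:
cos(387°) = 0.8910, sin(387°) = 0.4540
Result: [[0.8910, -0.4540, 0], [0.4540, 0.8910, 0], [0, 0, 1]]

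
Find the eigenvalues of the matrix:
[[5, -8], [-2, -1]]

Characteristic equation: det(A - λI) = 0
λ² - (trace)λ + (det) = 0
trace = 5 + -1 = 4, det = (5)(-1) - (-8)(-2) = -21
λ² - (4)λ + (-21) = 0
λ = (4 ± √((4)² - 4·(-21))) / 2 = (4 ± √100) / 2
Solving: λ = -3, 7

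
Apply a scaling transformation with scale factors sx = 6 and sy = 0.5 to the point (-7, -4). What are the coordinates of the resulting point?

Scaling matrix:
[[6, 0], [0, 0.50]]
Result: (-7 × 6, -4 × 0.5) = (-42, -2)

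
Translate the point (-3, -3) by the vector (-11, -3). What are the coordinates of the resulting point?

Translation by (-11, -3) (homogeneous matrix [[1, 0, -11], [0, 1, -3], [0, 0, 1]]):
x' = -3 + -11 = -14
y' = -3 + -3 = -6
Result: (-14, -6)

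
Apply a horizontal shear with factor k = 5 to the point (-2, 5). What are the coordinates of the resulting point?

Shear matrix for horizontal shear with factor k = 5:
[[1, 5], [0, 1]]
Result: (-2, 5) → (23, 5)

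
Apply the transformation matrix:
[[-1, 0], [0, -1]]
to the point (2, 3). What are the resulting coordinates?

Matrix multiplication:
[[-1, 0], [0, -1]] × [2, 3]ᵀ
= [(-1)(2) + (0)(3), (0)(2) + (-1)(3)]ᵀ
= [-2, -3]ᵀ
Result: (-2, -3)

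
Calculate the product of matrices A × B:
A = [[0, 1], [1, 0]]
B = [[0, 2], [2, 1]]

Matrix multiplication:
C[0][0] = 0×0 + 1×2 = 2
C[0][1] = 0×2 + 1×1 = 1
C[1][0] = 1×0 + 0×2 = 0
C[1][1] = 1×2 + 0×1 = 2
Result: [[2, 1], [0, 2]]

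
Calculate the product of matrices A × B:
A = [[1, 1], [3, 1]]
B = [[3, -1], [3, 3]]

Matrix multiplication:
C[0][0] = 1×3 + 1×3 = 6
C[0][1] = 1×-1 + 1×3 = 2
C[1][0] = 3×3 + 1×3 = 12
C[1][1] = 3×-1 + 1×3 = 0
Result: [[6, 2], [12, 0]]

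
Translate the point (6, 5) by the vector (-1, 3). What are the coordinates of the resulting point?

Translation by (-1, 3) (homogeneous matrix [[1, 0, -1], [0, 1, 3], [0, 0, 1]]):
x' = 6 + -1 = 5
y' = 5 + 3 = 8
Result: (5, 8)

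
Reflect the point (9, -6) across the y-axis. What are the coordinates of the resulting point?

Reflection across y-axis: (9, -6) → (-9, -6)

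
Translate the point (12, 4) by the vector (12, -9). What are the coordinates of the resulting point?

Translation by (12, -9) (homogeneous matrix [[1, 0, 12], [0, 1, -9], [0, 0, 1]]):
x' = 12 + 12 = 24
y' = 4 + -9 = -5
Result: (24, -5)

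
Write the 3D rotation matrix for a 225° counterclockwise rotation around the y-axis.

Rotation matrix for counterclockwise 225° around y-axis:
cos(225°) = -√2/2, sin(225°) = -√2/2
Result: [[-√2/2, 0, -√2/2], [0, 1, 0], [√2/2, 0, -√2/2]]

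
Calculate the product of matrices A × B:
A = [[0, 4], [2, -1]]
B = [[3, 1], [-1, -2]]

Matrix multiplication:
C[0][0] = 0×3 + 4×-1 = -4
C[0][1] = 0×1 + 4×-2 = -8
C[1][0] = 2×3 + -1×-1 = 7
C[1][1] = 2×1 + -1×-2 = 4
Result: [[-4, -8], [7, 4]]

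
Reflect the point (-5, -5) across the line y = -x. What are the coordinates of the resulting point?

Reflection across line y = -x: (-5, -5) → (5, 5)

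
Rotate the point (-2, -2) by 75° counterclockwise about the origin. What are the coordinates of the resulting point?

Rotation matrix for 75°: [[cos 75°, -sin 75°], [sin 75°, cos 75°]] ≈ [[0.258819, -0.965926], [0.965926, 0.258819]]
[[0.258819, -0.965926], [0.965926, 0.258819]] × [-2, -2]ᵀ ≈ [1.4142, -2.4495]ᵀ
Result: (1.4142, -2.4495)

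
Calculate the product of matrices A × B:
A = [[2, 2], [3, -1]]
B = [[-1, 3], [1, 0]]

Matrix multiplication:
C[0][0] = 2×-1 + 2×1 = 0
C[0][1] = 2×3 + 2×0 = 6
C[1][0] = 3×-1 + -1×1 = -4
C[1][1] = 3×3 + -1×0 = 9
Result: [[0, 6], [-4, 9]]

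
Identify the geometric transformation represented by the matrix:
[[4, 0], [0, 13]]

This matrix represents: non-uniform scaling by sx = 4, sy = 13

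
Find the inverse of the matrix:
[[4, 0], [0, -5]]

For [[a,b],[c,d]], inverse = (1/det)·[[d,-b],[-c,a]]
det = (4)(-5) - (0)(0) = -20 - 0 = -20
Inverse = (1/-20)·[[-5, 0], [0, 4]]
= [[1/4, 0], [0, -1/5]]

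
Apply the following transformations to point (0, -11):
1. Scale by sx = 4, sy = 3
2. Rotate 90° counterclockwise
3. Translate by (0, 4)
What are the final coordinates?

Step 1: Scale → (0, -33)
Step 2: Rotate 90° → (33, 0)
Step 3: Translate → (33, 4)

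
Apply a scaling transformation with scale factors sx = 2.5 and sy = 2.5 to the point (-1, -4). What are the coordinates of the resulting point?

Scaling matrix:
[[2.50, 0], [0, 2.50]]
Result: (-1 × 2.5, -4 × 2.5) = (-2.5, -10)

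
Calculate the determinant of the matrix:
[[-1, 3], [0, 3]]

For a 2×2 matrix [[a, b], [c, d]], det = ad - bc
det = (-1)(3) - (3)(0) = -3 - 0 = -3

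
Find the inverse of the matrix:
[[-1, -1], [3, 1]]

For [[a,b],[c,d]], inverse = (1/det)·[[d,-b],[-c,a]]
det = (-1)(1) - (-1)(3) = -1 - -3 = 2
Inverse = (1/2)·[[1, 1], [-3, -1]]
= [[1/2, 1/2], [-3/2, -1/2]]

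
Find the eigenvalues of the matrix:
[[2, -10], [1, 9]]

Characteristic equation: det(A - λI) = 0
λ² - (trace)λ + (det) = 0
trace = 2 + 9 = 11, det = (2)(9) - (-10)(1) = 28
λ² - (11)λ + (28) = 0
λ = (11 ± √((11)² - 4·(28))) / 2 = (11 ± √9) / 2
Solving: λ = 4, 7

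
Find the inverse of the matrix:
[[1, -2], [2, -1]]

For [[a,b],[c,d]], inverse = (1/det)·[[d,-b],[-c,a]]
det = (1)(-1) - (-2)(2) = -1 - -4 = 3
Inverse = (1/3)·[[-1, 2], [-2, 1]]
= [[-1/3, 2/3], [-2/3, 1/3]]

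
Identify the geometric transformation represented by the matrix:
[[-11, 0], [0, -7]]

This matrix represents: non-uniform scaling by sx = -11, sy = -7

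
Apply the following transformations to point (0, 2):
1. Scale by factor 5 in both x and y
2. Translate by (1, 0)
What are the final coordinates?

Step 1: Scale (0, 2) by 5 → (0, 10)
Step 2: Translate by (1, 0) → (1, 10)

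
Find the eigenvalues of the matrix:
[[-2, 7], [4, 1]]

Characteristic equation: det(A - λI) = 0
λ² - (trace)λ + (det) = 0
trace = -2 + 1 = -1, det = (-2)(1) - (7)(4) = -30
λ² - (-1)λ + (-30) = 0
λ = (-1 ± √((-1)² - 4·(-30))) / 2 = (-1 ± √121) / 2
Solving: λ = -6, 5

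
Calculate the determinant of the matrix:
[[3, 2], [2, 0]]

For a 2×2 matrix [[a, b], [c, d]], det = ad - bc
det = (3)(0) - (2)(2) = 0 - 4 = -4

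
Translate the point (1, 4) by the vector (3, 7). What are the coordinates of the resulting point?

Translation by (3, 7) (homogeneous matrix [[1, 0, 3], [0, 1, 7], [0, 0, 1]]):
x' = 1 + 3 = 4
y' = 4 + 7 = 11
Result: (4, 11)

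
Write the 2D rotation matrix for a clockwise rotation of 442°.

Rotation matrix formula: [[cos θ, -sin θ], [sin θ, cos θ]]
A clockwise rotation by 442° is equivalent to a counterclockwise rotation by -442°.
For θ = -442°:
cos(-442°) = 0.1392
sin(-442°) = -0.9903
Result: [[0.1392, 0.9903], [-0.9903, 0.1392]]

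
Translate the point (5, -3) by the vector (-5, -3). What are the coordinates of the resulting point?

Translation by (-5, -3) (homogeneous matrix [[1, 0, -5], [0, 1, -3], [0, 0, 1]]):
x' = 5 + -5 = 0
y' = -3 + -3 = -6
Result: (0, -6)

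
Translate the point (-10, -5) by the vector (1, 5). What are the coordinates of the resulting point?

Translation by (1, 5) (homogeneous matrix [[1, 0, 1], [0, 1, 5], [0, 0, 1]]):
x' = -10 + 1 = -9
y' = -5 + 5 = 0
Result: (-9, 0)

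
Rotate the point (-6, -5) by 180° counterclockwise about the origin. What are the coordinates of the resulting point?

Rotation matrix for 180°: [[cos 180°, -sin 180°], [sin 180°, cos 180°]] = [[-1, 0], [0, -1]]
[[-1, 0], [0, -1]] × [-6, -5]ᵀ = [6, 5]ᵀ
Result: (6, 5)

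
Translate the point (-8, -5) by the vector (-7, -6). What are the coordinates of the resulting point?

Translation by (-7, -6) (homogeneous matrix [[1, 0, -7], [0, 1, -6], [0, 0, 1]]):
x' = -8 + -7 = -15
y' = -5 + -6 = -11
Result: (-15, -11)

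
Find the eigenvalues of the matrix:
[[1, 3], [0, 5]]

Characteristic equation: det(A - λI) = 0
λ² - (trace)λ + (det) = 0
trace = 1 + 5 = 6, det = (1)(5) - (3)(0) = 5
λ² - (6)λ + (5) = 0
λ = (6 ± √((6)² - 4·(5))) / 2 = (6 ± √16) / 2
Solving: λ = 1, 5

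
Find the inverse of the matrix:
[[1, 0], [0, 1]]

For [[a,b],[c,d]], inverse = (1/det)·[[d,-b],[-c,a]]
det = (1)(1) - (0)(0) = 1 - 0 = 1
Inverse = [[1, 0], [0, 1]]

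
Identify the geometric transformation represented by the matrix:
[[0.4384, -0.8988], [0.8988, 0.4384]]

This matrix represents: rotation by 64° counterclockwise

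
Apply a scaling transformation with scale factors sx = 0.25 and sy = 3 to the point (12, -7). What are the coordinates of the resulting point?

Scaling matrix:
[[0.25, 0], [0, 3]]
Result: (12 × 0.25, -7 × 3) = (3, -21)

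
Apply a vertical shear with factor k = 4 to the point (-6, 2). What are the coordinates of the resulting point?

Shear matrix for vertical shear with factor k = 4:
[[1, 0], [4, 1]]
Result: (-6, 2) → (-6, -22)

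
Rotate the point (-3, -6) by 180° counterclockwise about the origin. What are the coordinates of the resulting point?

Rotation matrix for 180°: [[cos 180°, -sin 180°], [sin 180°, cos 180°]] = [[-1, 0], [0, -1]]
[[-1, 0], [0, -1]] × [-3, -6]ᵀ = [3, 6]ᵀ
Result: (3, 6)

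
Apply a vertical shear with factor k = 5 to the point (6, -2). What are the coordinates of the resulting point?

Shear matrix for vertical shear with factor k = 5:
[[1, 0], [5, 1]]
Result: (6, -2) → (6, 28)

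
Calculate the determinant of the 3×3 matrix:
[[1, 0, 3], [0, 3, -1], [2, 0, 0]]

Expansion along first row:
det = 1·det([[3,-1],[0,0]]) - 0·det([[0,-1],[2,0]]) + 3·det([[0,3],[2,0]])
    = 1·(3·0 - -1·0) - 0·(0·0 - -1·2) + 3·(0·0 - 3·2)
    = 1·0 - 0·2 + 3·-6
    = 0 + 0 + -18 = -18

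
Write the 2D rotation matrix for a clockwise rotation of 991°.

Rotation matrix formula: [[cos θ, -sin θ], [sin θ, cos θ]]
A clockwise rotation by 991° is equivalent to a counterclockwise rotation by -991°.
For θ = -991°:
cos(-991°) = 0.0175
sin(-991°) = 0.9998
Result: [[0.0175, -0.9998], [0.9998, 0.0175]]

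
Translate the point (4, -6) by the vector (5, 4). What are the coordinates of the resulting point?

Translation by (5, 4) (homogeneous matrix [[1, 0, 5], [0, 1, 4], [0, 0, 1]]):
x' = 4 + 5 = 9
y' = -6 + 4 = -2
Result: (9, -2)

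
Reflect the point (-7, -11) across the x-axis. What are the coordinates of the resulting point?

Reflection across x-axis: (-7, -11) → (-7, 11)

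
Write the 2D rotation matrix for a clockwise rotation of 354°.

Rotation matrix formula: [[cos θ, -sin θ], [sin θ, cos θ]]
A clockwise rotation by 354° is equivalent to a counterclockwise rotation by -354°.
For θ = -354°:
cos(-354°) = 0.9945
sin(-354°) = 0.1045
Result: [[0.9945, -0.1045], [0.1045, 0.9945]]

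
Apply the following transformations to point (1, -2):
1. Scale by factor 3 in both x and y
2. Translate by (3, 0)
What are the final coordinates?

Step 1: Scale (1, -2) by 3 → (3, -6)
Step 2: Translate by (3, 0) → (6, -6)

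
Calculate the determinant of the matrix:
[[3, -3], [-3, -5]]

For a 2×2 matrix [[a, b], [c, d]], det = ad - bc
det = (3)(-5) - (-3)(-3) = -15 - 9 = -24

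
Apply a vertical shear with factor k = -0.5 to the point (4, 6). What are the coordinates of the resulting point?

Shear matrix for vertical shear with factor k = -0.5:
[[1, 0], [-0.50, 1]]
Result: (4, 6) → (4, 4)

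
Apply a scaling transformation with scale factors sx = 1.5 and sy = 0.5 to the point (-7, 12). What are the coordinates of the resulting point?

Scaling matrix:
[[1.50, 0], [0, 0.50]]
Result: (-7 × 1.5, 12 × 0.5) = (-10.5, 6)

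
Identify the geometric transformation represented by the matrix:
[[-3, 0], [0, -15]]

This matrix represents: non-uniform scaling by sx = -3, sy = -15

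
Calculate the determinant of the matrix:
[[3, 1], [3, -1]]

For a 2×2 matrix [[a, b], [c, d]], det = ad - bc
det = (3)(-1) - (1)(3) = -3 - 3 = -6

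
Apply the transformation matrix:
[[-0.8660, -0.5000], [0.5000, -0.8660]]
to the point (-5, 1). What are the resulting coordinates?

Matrix multiplication:
[[-0.8660, -0.5000], [0.5000, -0.8660]] × [-5, 1]ᵀ
= [(-0.8660)(-5) + (-0.5000)(1), (0.5000)(-5) + (-0.8660)(1)]ᵀ
= [3.8300, -3.3660]ᵀ
Result: (3.8300, -3.3660)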